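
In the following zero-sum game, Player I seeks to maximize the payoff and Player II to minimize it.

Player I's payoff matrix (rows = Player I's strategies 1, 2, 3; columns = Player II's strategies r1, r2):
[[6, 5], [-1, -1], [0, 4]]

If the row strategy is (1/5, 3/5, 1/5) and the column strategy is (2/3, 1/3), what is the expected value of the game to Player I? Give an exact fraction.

4/5

Against (2/3, 1/3), each row's expected payoff is 1: 17/3; 2: -1; 3: 4/3.
Taking the (1/5, 3/5, 1/5)-weighted average: (1/5)·(17/3) + (3/5)·(-1) + (1/5)·(4/3) = 4/5.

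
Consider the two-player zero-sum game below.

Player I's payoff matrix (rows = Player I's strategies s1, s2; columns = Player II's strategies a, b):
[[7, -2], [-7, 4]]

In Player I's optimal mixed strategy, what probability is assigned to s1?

11/20

Row minima are -2 and -7, so Player I's maximin is -2; column maxima are 7 and 4, so Player II's minimax is 4. These differ, so the equilibrium is in mixed strategies.
Let Player I play s1 with probability p. Player II is indifferent when 7p − 7(1−p) = −2p + 4(1−p), giving p = 11/20.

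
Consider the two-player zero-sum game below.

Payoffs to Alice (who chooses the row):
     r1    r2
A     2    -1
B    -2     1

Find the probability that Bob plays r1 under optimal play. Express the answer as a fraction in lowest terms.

Row minima are -1 and -2, so Alice's maximin is -1; column maxima are 2 and 1, so Bob's minimax is 1. These differ, so the equilibrium is in mixed strategies.
Let Bob play r1 with probability q. Alice is indifferent when 2q − (1−q) = −2q + (1−q), giving q = 1/3.

1/3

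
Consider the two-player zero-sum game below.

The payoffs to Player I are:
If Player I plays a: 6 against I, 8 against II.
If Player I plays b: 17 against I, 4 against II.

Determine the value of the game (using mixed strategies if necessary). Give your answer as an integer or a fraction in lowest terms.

Row minima are 6 and 4, so Player I's maximin is 6; column maxima are 17 and 8, so Player II's minimax is 8. These differ, so the equilibrium is in mixed strategies.
Let Player I play a with probability p. Player II is indifferent when 6p + 17(1−p) = 8p + 4(1−p), giving p = 13/15.
Let Player II play I with probability q. Player I is indifferent when 6q + 8(1−q) = 17q + 4(1−q), giving q = 4/15.
The value is 6·(4/15) + (8)·(11/15) = 112/15.

112/15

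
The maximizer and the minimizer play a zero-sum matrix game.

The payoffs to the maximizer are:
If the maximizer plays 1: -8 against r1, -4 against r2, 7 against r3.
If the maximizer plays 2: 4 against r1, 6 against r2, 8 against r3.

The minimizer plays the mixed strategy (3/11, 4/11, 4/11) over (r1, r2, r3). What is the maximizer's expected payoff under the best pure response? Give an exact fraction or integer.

68/11

1: (-8)·(3/11) + (-4)·(4/11) + (7)·(4/11) = -12/11.
2: (4)·(3/11) + (6)·(4/11) + (8)·(4/11) = 68/11.
The best pure response is 2 with expected payoff 68/11.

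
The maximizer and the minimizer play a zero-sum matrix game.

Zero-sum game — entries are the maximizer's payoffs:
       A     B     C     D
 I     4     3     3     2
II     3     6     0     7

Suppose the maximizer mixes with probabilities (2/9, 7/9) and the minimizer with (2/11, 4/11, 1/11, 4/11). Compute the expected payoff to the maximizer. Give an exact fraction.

52/11

Against (2/11, 4/11, 1/11, 4/11), each row's expected payoff is I: 31/11; II: 58/11.
Taking the (2/9, 7/9)-weighted average: (2/9)·(31/11) + (7/9)·(58/11) = 52/11.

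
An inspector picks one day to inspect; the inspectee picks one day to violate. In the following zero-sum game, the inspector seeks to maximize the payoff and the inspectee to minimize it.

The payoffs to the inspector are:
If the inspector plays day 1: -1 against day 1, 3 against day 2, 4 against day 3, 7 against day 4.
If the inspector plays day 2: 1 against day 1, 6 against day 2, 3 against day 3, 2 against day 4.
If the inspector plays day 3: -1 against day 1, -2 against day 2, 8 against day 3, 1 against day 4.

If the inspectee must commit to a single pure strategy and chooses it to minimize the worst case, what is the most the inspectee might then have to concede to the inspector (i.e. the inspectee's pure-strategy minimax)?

The worst case (largest entry) in each column is day 1: 1, day 2: 6, day 3: 8, day 4: 7.
The best (smallest) of these is 1.

1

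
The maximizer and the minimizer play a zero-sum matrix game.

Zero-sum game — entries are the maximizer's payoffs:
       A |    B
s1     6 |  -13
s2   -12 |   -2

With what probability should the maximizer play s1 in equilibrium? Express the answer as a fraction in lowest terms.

Row minima are -13 and -12, so the maximizer's maximin is -12; column maxima are 6 and -2, so the minimizer's minimax is -2. These differ, so the equilibrium is in mixed strategies.
Let the maximizer play s1 with probability p. The minimizer is indifferent when 6p − 12(1−p) = −13p − 2(1−p), giving p = 10/29.

10/29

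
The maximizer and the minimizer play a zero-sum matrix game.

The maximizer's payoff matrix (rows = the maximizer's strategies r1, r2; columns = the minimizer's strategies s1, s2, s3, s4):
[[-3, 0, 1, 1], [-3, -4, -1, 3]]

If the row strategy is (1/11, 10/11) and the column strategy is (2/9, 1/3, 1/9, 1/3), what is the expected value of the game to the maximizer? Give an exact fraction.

Against (2/9, 1/3, 1/9, 1/3), each row's expected payoff is r1: -2/9; r2: -10/9.
Taking the (1/11, 10/11)-weighted average: (1/11)·(-2/9) + (10/11)·(-10/9) = -34/33.

-34/33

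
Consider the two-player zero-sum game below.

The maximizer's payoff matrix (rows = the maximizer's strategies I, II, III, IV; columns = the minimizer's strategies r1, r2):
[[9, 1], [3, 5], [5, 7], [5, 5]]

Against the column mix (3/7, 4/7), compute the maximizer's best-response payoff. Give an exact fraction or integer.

I: (9)·(3/7) + (1)·(4/7) = 31/7.
II: (3)·(3/7) + (5)·(4/7) = 29/7.
III: (5)·(3/7) + (7)·(4/7) = 43/7.
IV: (5)·(3/7) + (5)·(4/7) = 5.
The best pure response is III with expected payoff 43/7.

43/7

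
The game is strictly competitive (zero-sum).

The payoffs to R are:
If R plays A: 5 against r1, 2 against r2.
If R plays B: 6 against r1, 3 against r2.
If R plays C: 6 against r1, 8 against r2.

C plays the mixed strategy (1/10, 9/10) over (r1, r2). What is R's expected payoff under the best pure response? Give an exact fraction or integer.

A: (5)·(1/10) + (2)·(9/10) = 23/10.
B: (6)·(1/10) + (3)·(9/10) = 33/10.
C: (6)·(1/10) + (8)·(9/10) = 39/5.
The best pure response is C with expected payoff 39/5.

39/5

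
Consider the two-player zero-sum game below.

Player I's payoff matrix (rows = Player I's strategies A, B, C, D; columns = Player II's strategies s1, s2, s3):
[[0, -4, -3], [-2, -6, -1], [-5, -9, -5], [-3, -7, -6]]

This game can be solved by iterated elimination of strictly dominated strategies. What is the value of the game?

-4

Column s3 is strictly dominated by s2 for Player II (-4<-3, -6<-1, -9<-5, -7<-6); eliminate s3.
Row D is strictly dominated by row A (0>-3, -4>-7); eliminate D.
Column s1 is strictly dominated by s2 for Player II (-4<0, -6<-2, -9<-5); eliminate s1.
Row C is strictly dominated by row A (-4>-9); eliminate C.
Row B is strictly dominated by row A (-4>-6); eliminate B.
Only (A, s2) remains, with payoff -4.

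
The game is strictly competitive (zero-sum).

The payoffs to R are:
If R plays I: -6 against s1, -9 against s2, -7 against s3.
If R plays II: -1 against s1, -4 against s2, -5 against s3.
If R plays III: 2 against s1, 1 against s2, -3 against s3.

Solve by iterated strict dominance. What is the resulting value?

Row II is strictly dominated by row III (2>-1, 1>-4, -3>-5); eliminate II.
Column s1 is strictly dominated by s2 for C (-9<-6, 1<2); eliminate s1.
Row I is strictly dominated by row III (1>-9, -3>-7); eliminate I.
Column s2 is strictly dominated by s3 for C (-3<1); eliminate s2.
Only (III, s3) remains, with payoff -3.

-3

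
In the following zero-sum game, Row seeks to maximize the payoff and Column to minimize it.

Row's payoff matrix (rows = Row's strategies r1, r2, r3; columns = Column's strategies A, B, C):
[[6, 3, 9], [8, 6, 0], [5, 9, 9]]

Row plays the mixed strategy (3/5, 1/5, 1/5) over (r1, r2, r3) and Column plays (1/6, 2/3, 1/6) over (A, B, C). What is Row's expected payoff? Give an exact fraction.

Against (1/6, 2/3, 1/6), each row's expected payoff is r1: 9/2; r2: 16/3; r3: 25/3.
Taking the (3/5, 1/5, 1/5)-weighted average: (3/5)·(9/2) + (1/5)·(16/3) + (1/5)·(25/3) = 163/30.

163/30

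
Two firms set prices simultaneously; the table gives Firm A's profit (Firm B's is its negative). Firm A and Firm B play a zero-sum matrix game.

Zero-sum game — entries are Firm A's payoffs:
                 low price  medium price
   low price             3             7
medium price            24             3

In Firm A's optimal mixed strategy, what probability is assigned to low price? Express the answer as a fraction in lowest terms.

21/25

Row minima are 3 and 3, so Firm A's maximin is 3; column maxima are 24 and 7, so Firm B's minimax is 7. These differ, so the equilibrium is in mixed strategies.
Let Firm A play low price with probability p. Firm B is indifferent when 3p + 24(1−p) = 7p + 3(1−p), giving p = 21/25.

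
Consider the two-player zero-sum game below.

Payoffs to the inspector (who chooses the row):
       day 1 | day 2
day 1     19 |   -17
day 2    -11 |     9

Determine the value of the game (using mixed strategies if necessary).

Row minima are -17 and -11, so the inspector's maximin is -11; column maxima are 19 and 9, so the inspectee's minimax is 9. These differ, so the equilibrium is in mixed strategies.
Let the inspector play day 1 with probability p. The inspectee is indifferent when 19p − 11(1−p) = −17p + 9(1−p), giving p = 5/14.
Let the inspectee play day 1 with probability q. The inspector is indifferent when 19q − 17(1−q) = −11q + 9(1−q), giving q = 13/28.
The value is 19·(13/28) + (-17)·(15/28) = -2/7.

-2/7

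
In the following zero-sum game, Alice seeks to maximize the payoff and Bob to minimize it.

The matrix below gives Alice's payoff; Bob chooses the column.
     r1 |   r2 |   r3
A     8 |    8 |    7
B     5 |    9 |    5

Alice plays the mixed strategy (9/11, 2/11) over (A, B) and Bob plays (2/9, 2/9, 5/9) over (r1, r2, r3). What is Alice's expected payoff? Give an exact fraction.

Against (2/9, 2/9, 5/9), each row's expected payoff is A: 67/9; B: 53/9.
Taking the (9/11, 2/11)-weighted average: (9/11)·(67/9) + (2/11)·(53/9) = 709/99.

709/99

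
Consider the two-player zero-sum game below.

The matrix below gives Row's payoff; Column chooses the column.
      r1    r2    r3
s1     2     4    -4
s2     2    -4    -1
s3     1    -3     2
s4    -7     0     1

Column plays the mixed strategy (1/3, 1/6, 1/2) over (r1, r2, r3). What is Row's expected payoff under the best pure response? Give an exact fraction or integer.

5/6

s1: (2)·(1/3) + (4)·(1/6) + (-4)·(1/2) = -2/3.
s2: (2)·(1/3) + (-4)·(1/6) + (-1)·(1/2) = -1/2.
s3: (1)·(1/3) + (-3)·(1/6) + (2)·(1/2) = 5/6.
s4: (-7)·(1/3) + (0)·(1/6) + (1)·(1/2) = -11/6.
The best pure response is s3 with expected payoff 5/6.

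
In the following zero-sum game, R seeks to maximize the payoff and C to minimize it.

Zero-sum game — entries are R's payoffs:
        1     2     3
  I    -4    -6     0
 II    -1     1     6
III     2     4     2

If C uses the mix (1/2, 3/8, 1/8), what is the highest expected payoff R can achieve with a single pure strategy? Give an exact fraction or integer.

I: (-4)·(1/2) + (-6)·(3/8) + (0)·(1/8) = -17/4.
II: (-1)·(1/2) + (1)·(3/8) + (6)·(1/8) = 5/8.
III: (2)·(1/2) + (4)·(3/8) + (2)·(1/8) = 11/4.
The best pure response is III with expected payoff 11/4.

11/4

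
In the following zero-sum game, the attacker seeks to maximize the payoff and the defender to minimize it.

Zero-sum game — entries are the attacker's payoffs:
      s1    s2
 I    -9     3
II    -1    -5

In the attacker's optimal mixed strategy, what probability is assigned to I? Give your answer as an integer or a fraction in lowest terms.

1/4

Row minima are -9 and -5, so the attacker's maximin is -5; column maxima are -1 and 3, so the defender's minimax is -1. These differ, so the equilibrium is in mixed strategies.
Let the attacker play I with probability p. The defender is indifferent when −9p − (1−p) = 3p − 5(1−p), giving p = 1/4.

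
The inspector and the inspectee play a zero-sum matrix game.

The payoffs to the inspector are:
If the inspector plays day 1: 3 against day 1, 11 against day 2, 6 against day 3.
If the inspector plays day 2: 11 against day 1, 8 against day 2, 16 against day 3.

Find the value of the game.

Column day 3 is strictly dominated by day 1 for the inspectee (it gives the inspector more in every row).
The remaining 2×2 game on (day 1, day 2) × (day 1, day 2) has no saddle point. Let the inspector play day 1 with probability p; indifference gives 3p + 11(1−p) = 11p + 8(1−p), so p = 3/11.
Similarly the inspectee's optimal q on day 1 is 3/11, and the value is 3·(3/11) + (11)·(8/11) = 97/11.

97/11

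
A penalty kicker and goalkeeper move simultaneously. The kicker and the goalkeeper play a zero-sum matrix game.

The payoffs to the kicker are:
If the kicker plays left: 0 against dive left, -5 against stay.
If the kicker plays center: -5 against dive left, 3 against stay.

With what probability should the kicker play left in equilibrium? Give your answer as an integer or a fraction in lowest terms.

Row minima are -5 and -5, so the kicker's maximin is -5; column maxima are 0 and 3, so the goalkeeper's minimax is 0. These differ, so the equilibrium is in mixed strategies.
Let the kicker play left with probability p. The goalkeeper is indifferent when −5(1−p) = −5p + 3(1−p), giving p = 8/13.

8/13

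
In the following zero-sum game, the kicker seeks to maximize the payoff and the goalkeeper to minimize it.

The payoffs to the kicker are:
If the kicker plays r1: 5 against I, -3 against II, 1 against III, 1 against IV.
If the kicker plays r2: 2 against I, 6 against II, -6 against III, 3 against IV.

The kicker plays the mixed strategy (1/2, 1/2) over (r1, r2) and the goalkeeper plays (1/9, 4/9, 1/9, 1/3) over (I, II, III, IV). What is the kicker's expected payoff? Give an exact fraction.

Against (1/9, 4/9, 1/9, 1/3), each row's expected payoff is r1: -1/3; r2: 29/9.
Taking the (1/2, 1/2)-weighted average: (1/2)·(-1/3) + (1/2)·(29/9) = 13/9.

13/9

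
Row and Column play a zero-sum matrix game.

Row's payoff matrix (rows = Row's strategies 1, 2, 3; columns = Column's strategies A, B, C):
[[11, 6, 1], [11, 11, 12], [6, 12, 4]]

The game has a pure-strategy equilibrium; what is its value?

Row minima: 1, 11, 4 → Row's maximin is 11.
Column maxima: 11, 12, 12 → Column's minimax is 11.
They coincide at (2, A), so the value is 11.

11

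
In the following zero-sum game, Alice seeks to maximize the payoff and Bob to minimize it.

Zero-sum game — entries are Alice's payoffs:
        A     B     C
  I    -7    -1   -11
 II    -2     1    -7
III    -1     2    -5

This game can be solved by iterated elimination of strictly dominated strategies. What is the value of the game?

-5

Column A is strictly dominated by C for Bob (-11<-7, -7<-2, -5<-1); eliminate A.
Row II is strictly dominated by row III (2>1, -5>-7); eliminate II.
Column B is strictly dominated by C for Bob (-11<-1, -5<2); eliminate B.
Row I is strictly dominated by row III (-5>-11); eliminate I.
Only (III, C) remains, with payoff -5.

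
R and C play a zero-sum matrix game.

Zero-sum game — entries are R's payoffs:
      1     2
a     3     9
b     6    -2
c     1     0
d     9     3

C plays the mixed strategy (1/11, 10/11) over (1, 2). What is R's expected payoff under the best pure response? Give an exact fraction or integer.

a: (3)·(1/11) + (9)·(10/11) = 93/11.
b: (6)·(1/11) + (-2)·(10/11) = -14/11.
c: (1)·(1/11) + (0)·(10/11) = 1/11.
d: (9)·(1/11) + (3)·(10/11) = 39/11.
The best pure response is a with expected payoff 93/11.

93/11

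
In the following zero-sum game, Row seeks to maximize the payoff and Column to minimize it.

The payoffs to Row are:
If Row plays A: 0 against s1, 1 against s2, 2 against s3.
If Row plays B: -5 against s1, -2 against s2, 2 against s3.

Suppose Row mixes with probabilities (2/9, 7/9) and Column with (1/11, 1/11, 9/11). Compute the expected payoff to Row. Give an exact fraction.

115/99

Against (1/11, 1/11, 9/11), each row's expected payoff is A: 19/11; B: 1.
Taking the (2/9, 7/9)-weighted average: (2/9)·(19/11) + (7/9)·(1) = 115/99.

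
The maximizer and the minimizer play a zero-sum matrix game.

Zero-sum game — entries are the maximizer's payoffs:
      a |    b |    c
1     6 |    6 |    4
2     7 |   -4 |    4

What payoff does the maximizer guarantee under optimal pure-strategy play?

Row minima: 4, -4 → the maximizer's maximin is 4.
Column maxima: 7, 6, 4 → the minimizer's minimax is 4.
They coincide at (1, c), so the value is 4.

4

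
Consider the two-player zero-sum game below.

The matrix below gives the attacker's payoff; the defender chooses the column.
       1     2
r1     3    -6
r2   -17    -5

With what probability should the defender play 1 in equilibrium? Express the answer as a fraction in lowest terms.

1/21

Row minima are -6 and -17, so the attacker's maximin is -6; column maxima are 3 and -5, so the defender's minimax is -5. These differ, so the equilibrium is in mixed strategies.
Let the defender play 1 with probability q. The attacker is indifferent when 3q − 6(1−q) = −17q − 5(1−q), giving q = 1/21.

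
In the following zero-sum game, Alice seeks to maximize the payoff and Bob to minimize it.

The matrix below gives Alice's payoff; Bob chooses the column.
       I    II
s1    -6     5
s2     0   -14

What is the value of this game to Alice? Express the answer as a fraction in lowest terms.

Row minima are -6 and -14, so Alice's maximin is -6; column maxima are 0 and 5, so Bob's minimax is 0. These differ, so the equilibrium is in mixed strategies.
Let Alice play s1 with probability p. Bob is indifferent when −6p = 5p − 14(1−p), giving p = 14/25.
Let Bob play I with probability q. Alice is indifferent when −6q + 5(1−q) = −14(1−q), giving q = 19/25.
The value is -6·(19/25) + (5)·(6/25) = -84/25.

-84/25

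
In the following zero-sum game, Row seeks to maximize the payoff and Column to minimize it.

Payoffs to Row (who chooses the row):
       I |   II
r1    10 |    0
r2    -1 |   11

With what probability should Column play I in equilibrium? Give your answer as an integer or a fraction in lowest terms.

Row minima are 0 and -1, so Row's maximin is 0; column maxima are 10 and 11, so Column's minimax is 10. These differ, so the equilibrium is in mixed strategies.
Let Column play I with probability q. Row is indifferent when 10q = −q + 11(1−q), giving q = 1/2.

1/2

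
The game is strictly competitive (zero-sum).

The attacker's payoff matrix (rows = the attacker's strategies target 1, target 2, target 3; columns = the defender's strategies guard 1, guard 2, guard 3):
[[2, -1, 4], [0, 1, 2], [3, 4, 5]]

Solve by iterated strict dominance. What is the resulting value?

3

Column guard 3 is strictly dominated by guard 1 for the defender (2<4, 0<2, 3<5); eliminate guard 3.
Row target 1 is strictly dominated by row target 3 (3>2, 4>-1); eliminate target 1.
Row target 2 is strictly dominated by row target 3 (3>0, 4>1); eliminate target 2.
Column guard 2 is strictly dominated by guard 1 for the defender (3<4); eliminate guard 2.
Only (target 3, guard 1) remains, with payoff 3.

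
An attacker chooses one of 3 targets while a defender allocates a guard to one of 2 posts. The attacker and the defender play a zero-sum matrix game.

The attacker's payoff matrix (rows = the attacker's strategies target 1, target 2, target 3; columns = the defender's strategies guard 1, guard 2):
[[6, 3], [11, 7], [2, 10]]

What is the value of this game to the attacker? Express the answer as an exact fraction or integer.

Row target 1 is strictly dominated by row target 2, so the attacker never plays it.
The remaining 2×2 game on (target 2, target 3) × (guard 1, guard 2) has no saddle point. Let the attacker play target 2 with probability p; indifference gives 11p + 2(1−p) = 7p + 10(1−p), so p = 2/3.
Similarly the defender's optimal q on guard 1 is 1/4, and the value is 11·(1/4) + (7)·(3/4) = 8.

8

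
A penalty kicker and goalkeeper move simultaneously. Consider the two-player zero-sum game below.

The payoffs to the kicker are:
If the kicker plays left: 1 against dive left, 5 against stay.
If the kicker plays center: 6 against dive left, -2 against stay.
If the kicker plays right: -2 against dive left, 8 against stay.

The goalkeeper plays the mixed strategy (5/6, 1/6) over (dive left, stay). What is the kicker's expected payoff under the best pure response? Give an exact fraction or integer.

14/3

left: (1)·(5/6) + (5)·(1/6) = 5/3.
center: (6)·(5/6) + (-2)·(1/6) = 14/3.
right: (-2)·(5/6) + (8)·(1/6) = -1/3.
The best pure response is center with expected payoff 14/3.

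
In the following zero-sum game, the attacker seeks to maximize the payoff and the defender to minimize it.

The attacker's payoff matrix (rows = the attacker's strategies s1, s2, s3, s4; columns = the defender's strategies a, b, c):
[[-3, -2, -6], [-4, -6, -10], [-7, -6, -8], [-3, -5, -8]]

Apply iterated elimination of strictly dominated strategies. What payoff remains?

-6

Row s2 is strictly dominated by row s1 (-3>-4, -2>-6, -6>-10); eliminate s2.
Column a is strictly dominated by c for the defender (-6<-3, -8<-7, -8<-3); eliminate a.
Row s4 is strictly dominated by row s1 (-2>-5, -6>-8); eliminate s4.
Row s3 is strictly dominated by row s1 (-2>-6, -6>-8); eliminate s3.
Column b is strictly dominated by c for the defender (-6<-2); eliminate b.
Only (s1, c) remains, with payoff -6.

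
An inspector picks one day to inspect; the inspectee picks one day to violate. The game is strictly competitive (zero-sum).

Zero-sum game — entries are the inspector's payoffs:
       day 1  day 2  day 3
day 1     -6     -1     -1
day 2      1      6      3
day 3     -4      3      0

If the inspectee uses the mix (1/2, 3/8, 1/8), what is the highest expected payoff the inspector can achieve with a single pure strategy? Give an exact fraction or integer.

25/8

day 1: (-6)·(1/2) + (-1)·(3/8) + (-1)·(1/8) = -7/2.
day 2: (1)·(1/2) + (6)·(3/8) + (3)·(1/8) = 25/8.
day 3: (-4)·(1/2) + (3)·(3/8) + (0)·(1/8) = -7/8.
The best pure response is day 2 with expected payoff 25/8.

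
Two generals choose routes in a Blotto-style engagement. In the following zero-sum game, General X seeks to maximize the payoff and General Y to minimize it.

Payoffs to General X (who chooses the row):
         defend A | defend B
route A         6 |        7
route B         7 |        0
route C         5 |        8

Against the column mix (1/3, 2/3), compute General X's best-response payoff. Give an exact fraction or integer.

7

route A: (6)·(1/3) + (7)·(2/3) = 20/3.
route B: (7)·(1/3) + (0)·(2/3) = 7/3.
route C: (5)·(1/3) + (8)·(2/3) = 7.
The best pure response is route C with expected payoff 7.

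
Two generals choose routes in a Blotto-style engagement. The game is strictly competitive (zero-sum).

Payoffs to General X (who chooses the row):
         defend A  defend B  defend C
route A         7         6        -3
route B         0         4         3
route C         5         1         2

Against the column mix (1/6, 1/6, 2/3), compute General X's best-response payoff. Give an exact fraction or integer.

route A: (7)·(1/6) + (6)·(1/6) + (-3)·(2/3) = 1/6.
route B: (0)·(1/6) + (4)·(1/6) + (3)·(2/3) = 8/3.
route C: (5)·(1/6) + (1)·(1/6) + (2)·(2/3) = 7/3.
The best pure response is route B with expected payoff 8/3.

8/3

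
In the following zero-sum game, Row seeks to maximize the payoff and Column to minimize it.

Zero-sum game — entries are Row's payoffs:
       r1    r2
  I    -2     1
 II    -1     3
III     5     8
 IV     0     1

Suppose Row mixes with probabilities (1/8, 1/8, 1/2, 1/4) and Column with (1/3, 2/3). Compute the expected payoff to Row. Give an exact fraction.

31/8

Against (1/3, 2/3), each row's expected payoff is I: 0; II: 5/3; III: 7; IV: 2/3.
Taking the (1/8, 1/8, 1/2, 1/4)-weighted average: (1/8)·(0) + (1/8)·(5/3) + (1/2)·(7) + (1/4)·(2/3) = 31/8.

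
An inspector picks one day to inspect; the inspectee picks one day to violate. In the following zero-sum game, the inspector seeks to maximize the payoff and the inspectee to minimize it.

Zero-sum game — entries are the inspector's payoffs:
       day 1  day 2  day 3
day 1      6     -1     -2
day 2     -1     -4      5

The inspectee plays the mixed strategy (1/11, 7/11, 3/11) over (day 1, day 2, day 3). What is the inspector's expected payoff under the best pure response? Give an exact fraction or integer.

-7/11

day 1: (6)·(1/11) + (-1)·(7/11) + (-2)·(3/11) = -7/11.
day 2: (-1)·(1/11) + (-4)·(7/11) + (5)·(3/11) = -14/11.
The best pure response is day 1 with expected payoff -7/11.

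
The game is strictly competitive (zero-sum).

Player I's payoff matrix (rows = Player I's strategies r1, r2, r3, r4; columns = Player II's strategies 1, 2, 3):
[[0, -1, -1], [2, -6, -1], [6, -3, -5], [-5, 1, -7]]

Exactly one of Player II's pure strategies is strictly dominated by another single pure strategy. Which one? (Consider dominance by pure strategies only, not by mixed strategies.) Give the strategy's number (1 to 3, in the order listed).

1

Player II prefers columns that give Player I less. Compare 1 with 3: -1 < 0, -1 < 2, -5 < 6, -7 < -5.
So 3 strictly dominates 1 for Player II; 1 is strictly dominated.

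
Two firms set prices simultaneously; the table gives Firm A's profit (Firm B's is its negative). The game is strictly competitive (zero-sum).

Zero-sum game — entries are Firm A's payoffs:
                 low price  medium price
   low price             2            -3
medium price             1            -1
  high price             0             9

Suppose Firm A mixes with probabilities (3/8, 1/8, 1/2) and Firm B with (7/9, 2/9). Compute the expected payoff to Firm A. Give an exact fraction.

Against (7/9, 2/9), each row's expected payoff is low price: 8/9; medium price: 5/9; high price: 2.
Taking the (3/8, 1/8, 1/2)-weighted average: (3/8)·(8/9) + (1/8)·(5/9) + (1/2)·(2) = 101/72.

101/72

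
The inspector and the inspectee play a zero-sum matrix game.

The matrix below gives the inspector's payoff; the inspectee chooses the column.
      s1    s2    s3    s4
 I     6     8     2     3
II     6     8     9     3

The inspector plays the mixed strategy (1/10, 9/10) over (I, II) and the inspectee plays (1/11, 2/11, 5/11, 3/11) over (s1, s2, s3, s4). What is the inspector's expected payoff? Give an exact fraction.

Against (1/11, 2/11, 5/11, 3/11), each row's expected payoff is I: 41/11; II: 76/11.
Taking the (1/10, 9/10)-weighted average: (1/10)·(41/11) + (9/10)·(76/11) = 145/22.

145/22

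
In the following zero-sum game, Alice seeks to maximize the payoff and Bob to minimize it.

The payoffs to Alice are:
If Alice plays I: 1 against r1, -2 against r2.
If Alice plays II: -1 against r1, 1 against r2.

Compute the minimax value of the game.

-1/5

Row minima are -2 and -1, so Alice's maximin is -1; column maxima are 1 and 1, so Bob's minimax is 1. These differ, so the equilibrium is in mixed strategies.
Let Alice play I with probability p. Bob is indifferent when p − (1−p) = −2p + (1−p), giving p = 2/5.
Let Bob play r1 with probability q. Alice is indifferent when q − 2(1−q) = −q + (1−q), giving q = 3/5.
The value is 1·(3/5) + (-2)·(2/5) = -1/5.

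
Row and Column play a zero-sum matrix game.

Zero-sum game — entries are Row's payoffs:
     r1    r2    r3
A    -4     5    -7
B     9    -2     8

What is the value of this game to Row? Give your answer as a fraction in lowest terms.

13/11

Column r1 is strictly dominated by r3 for Column (it gives Row more in every row).
The remaining 2×2 game on (A, B) × (r2, r3) has no saddle point. Let Row play A with probability p; indifference gives 5p − 2(1−p) = −7p + 8(1−p), so p = 5/11.
Similarly Column's optimal q on r2 is 15/22, and the value is 5·(15/22) + (-7)·(7/22) = 13/11.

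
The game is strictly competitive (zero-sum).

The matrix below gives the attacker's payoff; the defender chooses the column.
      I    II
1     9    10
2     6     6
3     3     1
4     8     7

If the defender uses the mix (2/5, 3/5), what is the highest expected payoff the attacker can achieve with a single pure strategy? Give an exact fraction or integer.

48/5

1: (9)·(2/5) + (10)·(3/5) = 48/5.
2: (6)·(2/5) + (6)·(3/5) = 6.
3: (3)·(2/5) + (1)·(3/5) = 9/5.
4: (8)·(2/5) + (7)·(3/5) = 37/5.
The best pure response is 1 with expected payoff 48/5.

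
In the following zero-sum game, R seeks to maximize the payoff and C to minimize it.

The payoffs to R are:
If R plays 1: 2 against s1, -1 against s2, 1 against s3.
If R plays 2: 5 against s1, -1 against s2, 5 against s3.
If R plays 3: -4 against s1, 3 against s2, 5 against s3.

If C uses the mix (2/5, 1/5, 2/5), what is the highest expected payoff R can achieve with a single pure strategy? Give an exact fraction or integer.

19/5

1: (2)·(2/5) + (-1)·(1/5) + (1)·(2/5) = 1.
2: (5)·(2/5) + (-1)·(1/5) + (5)·(2/5) = 19/5.
3: (-4)·(2/5) + (3)·(1/5) + (5)·(2/5) = 1.
The best pure response is 2 with expected payoff 19/5.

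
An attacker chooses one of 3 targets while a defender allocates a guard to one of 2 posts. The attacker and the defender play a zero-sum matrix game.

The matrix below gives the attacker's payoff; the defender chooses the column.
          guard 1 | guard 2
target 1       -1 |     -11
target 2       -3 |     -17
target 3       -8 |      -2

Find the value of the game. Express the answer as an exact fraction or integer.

Row target 2 is strictly dominated by row target 1, so the attacker never plays it.
The remaining 2×2 game on (target 1, target 3) × (guard 1, guard 2) has no saddle point. Let the attacker play target 1 with probability p; indifference gives −p − 8(1−p) = −11p − 2(1−p), so p = 3/8.
Similarly the defender's optimal q on guard 1 is 9/16, and the value is -1·(9/16) + (-11)·(7/16) = -43/8.

-43/8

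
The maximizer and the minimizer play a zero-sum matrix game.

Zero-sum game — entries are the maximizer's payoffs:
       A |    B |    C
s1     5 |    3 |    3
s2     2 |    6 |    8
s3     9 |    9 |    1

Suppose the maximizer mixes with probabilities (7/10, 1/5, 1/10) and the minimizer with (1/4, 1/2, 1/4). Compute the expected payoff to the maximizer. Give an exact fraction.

17/4

Against (1/4, 1/2, 1/4), each row's expected payoff is s1: 7/2; s2: 11/2; s3: 7.
Taking the (7/10, 1/5, 1/10)-weighted average: (7/10)·(7/2) + (1/5)·(11/2) + (1/10)·(7) = 17/4.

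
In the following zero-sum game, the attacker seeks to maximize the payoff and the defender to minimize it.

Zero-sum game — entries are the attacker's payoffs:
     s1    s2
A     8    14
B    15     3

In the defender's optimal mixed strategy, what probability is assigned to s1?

Row minima are 8 and 3, so the attacker's maximin is 8; column maxima are 15 and 14, so the defender's minimax is 14. These differ, so the equilibrium is in mixed strategies.
Let the defender play s1 with probability q. The attacker is indifferent when 8q + 14(1−q) = 15q + 3(1−q), giving q = 11/18.

11/18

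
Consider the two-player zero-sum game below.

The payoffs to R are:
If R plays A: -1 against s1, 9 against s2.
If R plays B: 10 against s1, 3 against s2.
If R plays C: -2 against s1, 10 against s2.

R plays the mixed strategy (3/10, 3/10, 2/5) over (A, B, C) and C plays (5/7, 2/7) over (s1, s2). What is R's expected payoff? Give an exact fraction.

247/70

Against (5/7, 2/7), each row's expected payoff is A: 13/7; B: 8; C: 10/7.
Taking the (3/10, 3/10, 2/5)-weighted average: (3/10)·(13/7) + (3/10)·(8) + (2/5)·(10/7) = 247/70.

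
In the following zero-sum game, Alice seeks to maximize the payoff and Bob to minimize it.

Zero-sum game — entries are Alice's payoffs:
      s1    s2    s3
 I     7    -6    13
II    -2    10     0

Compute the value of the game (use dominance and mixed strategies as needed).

Column s3 is strictly dominated by s1 for Bob (it gives Alice more in every row).
The remaining 2×2 game on (I, II) × (s1, s2) has no saddle point. Let Alice play I with probability p; indifference gives 7p − 2(1−p) = −6p + 10(1−p), so p = 12/25.
Similarly Bob's optimal q on s1 is 16/25, and the value is 7·(16/25) + (-6)·(9/25) = 58/25.

58/25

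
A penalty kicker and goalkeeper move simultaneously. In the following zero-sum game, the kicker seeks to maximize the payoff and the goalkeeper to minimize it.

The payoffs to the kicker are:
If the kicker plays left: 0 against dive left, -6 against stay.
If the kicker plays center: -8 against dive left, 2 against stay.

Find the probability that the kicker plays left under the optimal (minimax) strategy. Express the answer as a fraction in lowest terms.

Row minima are -6 and -8, so the kicker's maximin is -6; column maxima are 0 and 2, so the goalkeeper's minimax is 0. These differ, so the equilibrium is in mixed strategies.
Let the kicker play left with probability p. The goalkeeper is indifferent when −8(1−p) = −6p + 2(1−p), giving p = 5/8.

5/8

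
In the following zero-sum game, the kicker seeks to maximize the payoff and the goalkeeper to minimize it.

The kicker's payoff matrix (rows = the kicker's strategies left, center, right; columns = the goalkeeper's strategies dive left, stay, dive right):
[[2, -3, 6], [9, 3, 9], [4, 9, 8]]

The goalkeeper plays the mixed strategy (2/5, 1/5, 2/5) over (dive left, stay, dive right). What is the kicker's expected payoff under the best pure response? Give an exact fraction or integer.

left: (2)·(2/5) + (-3)·(1/5) + (6)·(2/5) = 13/5.
center: (9)·(2/5) + (3)·(1/5) + (9)·(2/5) = 39/5.
right: (4)·(2/5) + (9)·(1/5) + (8)·(2/5) = 33/5.
The best pure response is center with expected payoff 39/5.

39/5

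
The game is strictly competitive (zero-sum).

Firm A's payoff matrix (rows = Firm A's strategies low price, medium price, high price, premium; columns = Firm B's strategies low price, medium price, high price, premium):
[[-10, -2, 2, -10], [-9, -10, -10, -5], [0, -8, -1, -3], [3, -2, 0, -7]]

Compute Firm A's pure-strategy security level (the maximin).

The worst-case payoff for each row is low price: -10, medium price: -10, high price: -8, premium: -7.
The best of these is -7.

-7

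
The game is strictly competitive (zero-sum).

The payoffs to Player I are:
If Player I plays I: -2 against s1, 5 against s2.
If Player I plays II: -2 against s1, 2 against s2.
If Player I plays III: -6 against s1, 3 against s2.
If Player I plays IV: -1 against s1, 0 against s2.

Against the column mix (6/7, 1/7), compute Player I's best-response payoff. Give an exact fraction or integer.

I: (-2)·(6/7) + (5)·(1/7) = -1.
II: (-2)·(6/7) + (2)·(1/7) = -10/7.
III: (-6)·(6/7) + (3)·(1/7) = -33/7.
IV: (-1)·(6/7) + (0)·(1/7) = -6/7.
The best pure response is IV with expected payoff -6/7.

-6/7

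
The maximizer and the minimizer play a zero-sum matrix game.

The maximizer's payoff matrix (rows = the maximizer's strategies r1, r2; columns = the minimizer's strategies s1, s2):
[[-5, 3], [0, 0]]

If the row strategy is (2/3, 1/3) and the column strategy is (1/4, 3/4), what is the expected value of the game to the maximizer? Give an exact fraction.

2/3

Against (1/4, 3/4), each row's expected payoff is r1: 1; r2: 0.
Taking the (2/3, 1/3)-weighted average: (2/3)·(1) + (1/3)·(0) = 2/3.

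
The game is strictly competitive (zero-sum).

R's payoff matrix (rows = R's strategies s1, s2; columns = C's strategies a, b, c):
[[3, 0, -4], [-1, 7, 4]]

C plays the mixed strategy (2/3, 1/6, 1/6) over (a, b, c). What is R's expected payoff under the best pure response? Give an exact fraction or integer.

s1: (3)·(2/3) + (0)·(1/6) + (-4)·(1/6) = 4/3.
s2: (-1)·(2/3) + (7)·(1/6) + (4)·(1/6) = 7/6.
The best pure response is s1 with expected payoff 4/3.

4/3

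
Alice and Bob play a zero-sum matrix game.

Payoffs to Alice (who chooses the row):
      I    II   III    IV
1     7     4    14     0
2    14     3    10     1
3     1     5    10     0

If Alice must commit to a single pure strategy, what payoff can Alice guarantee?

The worst-case payoff for each row is 1: 0, 2: 1, 3: 0.
The best of these is 1.

1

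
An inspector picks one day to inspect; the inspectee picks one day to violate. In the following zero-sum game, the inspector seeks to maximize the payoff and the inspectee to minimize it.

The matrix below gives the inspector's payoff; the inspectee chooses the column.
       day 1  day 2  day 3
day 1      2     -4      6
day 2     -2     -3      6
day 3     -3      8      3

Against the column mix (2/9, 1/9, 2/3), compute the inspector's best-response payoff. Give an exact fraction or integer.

day 1: (2)·(2/9) + (-4)·(1/9) + (6)·(2/3) = 4.
day 2: (-2)·(2/9) + (-3)·(1/9) + (6)·(2/3) = 29/9.
day 3: (-3)·(2/9) + (8)·(1/9) + (3)·(2/3) = 20/9.
The best pure response is day 1 with expected payoff 4.

4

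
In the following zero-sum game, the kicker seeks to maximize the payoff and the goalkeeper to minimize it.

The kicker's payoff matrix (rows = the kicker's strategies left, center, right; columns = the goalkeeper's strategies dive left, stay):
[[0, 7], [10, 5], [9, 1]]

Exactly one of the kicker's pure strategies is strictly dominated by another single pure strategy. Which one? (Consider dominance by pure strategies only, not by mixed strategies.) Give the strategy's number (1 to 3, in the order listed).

3

Compare right with center: 10 > 9, 5 > 1.
So center strictly dominates right for the kicker; right is strictly dominated.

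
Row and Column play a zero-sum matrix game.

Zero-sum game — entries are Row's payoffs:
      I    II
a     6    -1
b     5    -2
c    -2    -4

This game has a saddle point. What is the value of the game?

Row minima: -1, -2, -4 → Row's maximin is -1.
Column maxima: 6, -1 → Column's minimax is -1.
They coincide at (a, II), so the value is -1.

-1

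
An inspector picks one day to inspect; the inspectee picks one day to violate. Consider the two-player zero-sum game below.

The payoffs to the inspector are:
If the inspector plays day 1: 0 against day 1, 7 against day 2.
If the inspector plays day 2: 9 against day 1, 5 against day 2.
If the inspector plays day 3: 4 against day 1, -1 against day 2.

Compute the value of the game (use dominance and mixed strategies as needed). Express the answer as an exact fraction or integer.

Row day 3 is strictly dominated by row day 2, so the inspector never plays it.
The remaining 2×2 game on (day 1, day 2) × (day 1, day 2) has no saddle point. Let the inspector play day 1 with probability p; indifference gives 9(1−p) = 7p + 5(1−p), so p = 4/11.
Similarly the inspectee's optimal q on day 1 is 2/11, and the value is 0·(2/11) + (7)·(9/11) = 63/11.

63/11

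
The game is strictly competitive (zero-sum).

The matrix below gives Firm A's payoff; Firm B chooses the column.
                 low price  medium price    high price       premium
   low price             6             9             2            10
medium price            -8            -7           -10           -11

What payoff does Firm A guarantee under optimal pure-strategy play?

Row minima: 2, -11 → Firm A's maximin is 2.
Column maxima: 6, 9, 2, 10 → Firm B's minimax is 2.
They coincide at (low price, high price), so the value is 2.

2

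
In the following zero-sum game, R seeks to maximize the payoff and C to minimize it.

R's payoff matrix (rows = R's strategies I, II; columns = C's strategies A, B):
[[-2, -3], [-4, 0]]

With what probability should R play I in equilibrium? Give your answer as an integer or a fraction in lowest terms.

4/5

Row minima are -3 and -4, so R's maximin is -3; column maxima are -2 and 0, so C's minimax is -2. These differ, so the equilibrium is in mixed strategies.
Let R play I with probability p. C is indifferent when −2p − 4(1−p) = −3p, giving p = 4/5.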